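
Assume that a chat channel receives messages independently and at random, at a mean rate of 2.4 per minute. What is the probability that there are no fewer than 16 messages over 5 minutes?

0.1556

Over the interval, μ = 2.4 × 5 = 12 (5 minutes).
P(N ≥ 16) = 1 − P(N ≤ 15) = 1 − Σ_{j=0}^{15} e^(−μ) μ^j/j! ≈ 0.1556.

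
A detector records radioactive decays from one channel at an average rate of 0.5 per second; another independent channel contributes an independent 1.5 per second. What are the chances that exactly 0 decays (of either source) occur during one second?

Independent Poisson processes superpose: combined rate λ = 0.5 + 1.5 = 2 per second.
So μ = 2.
P(N = 0) = e^(−2) · 2^0/0! ≈ 0.1353.

0.1353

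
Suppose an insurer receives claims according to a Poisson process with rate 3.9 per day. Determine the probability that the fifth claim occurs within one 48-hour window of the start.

0.8883

Over the interval, μ = 3.9 × 2 = 7.8 (a 48-hour window = 2 days).
The fifth arrival falls in the interval iff at least 5 events occur there: P(S_5 ≤ t) = P(N ≥ 5) = 1 − P(N ≤ 4) ≈ 0.8883.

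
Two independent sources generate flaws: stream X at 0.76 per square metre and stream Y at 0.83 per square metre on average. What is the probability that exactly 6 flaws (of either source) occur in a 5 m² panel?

0.1237

Independent Poisson processes superpose: combined rate λ = 0.76 + 0.83 = 1.59 per square metre.
Over the interval, μ = 1.59 × 5 = 7.95 (a 5 m² panel = 5 square metres).
P(N = 6) = e^(−7.95) · 7.95^6/6! ≈ 0.1237.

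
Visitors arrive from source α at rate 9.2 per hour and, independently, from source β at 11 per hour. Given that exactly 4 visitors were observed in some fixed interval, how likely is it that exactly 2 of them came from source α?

0.3691

Given the total, each event is independently from source α with probability p = λ_α/(λ_α+λ_β) = 9.2/20.2 ≈ 0.4554.
So K ~ Binomial(4, 9.2/20.2): P(K = 2) = C(4,2) · (9.2/20.2)^2 · (11/20.2)^2 ≈ 0.3691.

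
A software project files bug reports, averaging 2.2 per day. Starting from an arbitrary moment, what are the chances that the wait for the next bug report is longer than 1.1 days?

0.0889

The wait for the next event is exponential with rate λ = 2.2 per day.
P(T > 1.1) = e^(−λt) = e^(−2.2 × 1.1) = e^(−2.42) ≈ 0.0889.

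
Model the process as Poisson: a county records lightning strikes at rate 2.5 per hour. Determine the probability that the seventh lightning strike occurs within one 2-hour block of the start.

0.2378

Over the interval, μ = 2.5 × 2 = 5 (a 2-hour block = 2 hours).
The seventh arrival falls in the interval iff at least 7 events occur there: P(S_7 ≤ t) = P(N ≥ 7) = 1 − P(N ≤ 6) ≈ 0.2378.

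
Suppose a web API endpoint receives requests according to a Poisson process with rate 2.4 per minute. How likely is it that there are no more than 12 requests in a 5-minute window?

Over the interval, μ = 2.4 × 5 = 12 (a 5-minute window = 5 minutes).
P(N ≤ 12) = Σ_{j=0}^{12} e^(−μ) μ^j/j! ≈ 0.5760.

0.5760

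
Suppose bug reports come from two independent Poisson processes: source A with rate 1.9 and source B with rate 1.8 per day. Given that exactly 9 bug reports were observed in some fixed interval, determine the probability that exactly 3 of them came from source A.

0.1508

Given the total, each event is independently from source A with probability p = λ_A/(λ_A+λ_B) = 1.9/3.7 ≈ 0.5135.
So K ~ Binomial(9, 1.9/3.7): P(K = 3) = C(9,3) · (1.9/3.7)^3 · (1.8/3.7)^6 ≈ 0.1508.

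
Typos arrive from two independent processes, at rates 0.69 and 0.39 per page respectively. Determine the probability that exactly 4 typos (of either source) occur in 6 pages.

0.1127

Independent Poisson processes superpose: combined rate λ = 0.69 + 0.39 = 1.08 per page.
Over the interval, μ = 1.08 × 6 = 6.48 (6 pages).
P(N = 4) = e^(−6.48) · 6.48^4/4! ≈ 0.1127.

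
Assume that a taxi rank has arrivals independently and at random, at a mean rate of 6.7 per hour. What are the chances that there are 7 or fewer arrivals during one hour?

0.6433

With mean μ = 6.7 per hour,
P(N ≤ 7) = Σ_{j=0}^{7} e^(−μ) μ^j/j! ≈ 0.6433.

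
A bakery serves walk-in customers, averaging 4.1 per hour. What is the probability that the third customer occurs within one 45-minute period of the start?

Over the interval, μ = 4.1 × 0.75 = 3.075 (a 45-minute period = 0.75 hours).
The third arrival falls in the interval iff at least 3 events occur there: P(S_3 ≤ t) = P(N ≥ 3) = 1 − P(N ≤ 2) ≈ 0.5934.

0.5934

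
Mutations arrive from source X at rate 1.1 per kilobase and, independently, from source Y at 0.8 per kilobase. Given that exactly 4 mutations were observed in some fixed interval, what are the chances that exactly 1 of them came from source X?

Given the total, each event is independently from source X with probability p = λ_X/(λ_X+λ_Y) = 1.1/1.9 ≈ 0.5789.
So K ~ Binomial(4, 1.1/1.9): P(K = 1) = C(4,1) · (1.1/1.9)^1 · (0.8/1.9)^3 ≈ 0.1729.

0.1729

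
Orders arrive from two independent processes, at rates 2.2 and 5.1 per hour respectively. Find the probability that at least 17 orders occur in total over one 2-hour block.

0.2980

Independent Poisson processes superpose: combined rate λ = 2.2 + 5.1 = 7.3 per hour.
Over the interval, μ = 7.3 × 2 = 14.6 (a 2-hour block = 2 hours).
P(N ≥ 17) = 1 − P(N ≤ 16) ≈ 0.2980.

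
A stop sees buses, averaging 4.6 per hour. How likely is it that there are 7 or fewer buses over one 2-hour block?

Over the interval, μ = 4.6 × 2 = 9.2 (a 2-hour block = 2 hours).
P(N ≤ 7) = Σ_{j=0}^{7} e^(−μ) μ^j/j! ≈ 0.3010.

0.3010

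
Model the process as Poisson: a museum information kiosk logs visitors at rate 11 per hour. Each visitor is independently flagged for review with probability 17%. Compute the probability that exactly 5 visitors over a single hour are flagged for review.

Thinning: the visitors that are flagged for review themselves form a Poisson process with rate 0.17 × 11 = 1.87 per hour.
So μ = 1.87.
P(N = 5) = e^(−1.87) · 1.87^5/5! ≈ 0.0294.

0.0294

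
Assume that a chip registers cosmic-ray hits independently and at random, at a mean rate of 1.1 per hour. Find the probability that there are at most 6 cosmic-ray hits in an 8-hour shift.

Over the interval, μ = 1.1 × 8 = 8.8 (an 8-hour shift = 8 hours).
P(N ≤ 6) = Σ_{j=0}^{6} e^(−μ) μ^j/j! ≈ 0.2256.

0.2256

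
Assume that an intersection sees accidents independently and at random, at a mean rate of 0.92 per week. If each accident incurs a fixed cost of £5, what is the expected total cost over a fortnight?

E[N] = 0.92 × 2 = 1.84 (a fortnight = 2 weeks); E[cost] = 1.84 × £5 = £9.2.

£9.2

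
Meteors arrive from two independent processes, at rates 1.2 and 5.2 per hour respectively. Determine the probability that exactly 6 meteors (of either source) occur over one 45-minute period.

Independent Poisson processes superpose: combined rate λ = 1.2 + 5.2 = 6.4 per hour.
Over the interval, μ = 6.4 × 0.75 = 4.8 (a 45-minute period = 0.75 hours).
P(N = 6) = e^(−4.8) · 4.8^6/6! ≈ 0.1398.

0.1398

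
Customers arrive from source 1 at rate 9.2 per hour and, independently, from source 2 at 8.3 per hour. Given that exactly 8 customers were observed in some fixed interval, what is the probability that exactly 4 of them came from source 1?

0.2706

Given the total, each event is independently from source 1 with probability p = λ_1/(λ_1+λ_2) = 9.2/17.5 ≈ 0.5257.
So K ~ Binomial(8, 9.2/17.5): P(K = 4) = C(8,4) · (9.2/17.5)^4 · (8.3/17.5)^4 ≈ 0.2706.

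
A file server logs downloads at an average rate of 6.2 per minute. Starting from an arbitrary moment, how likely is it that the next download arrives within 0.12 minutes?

0.5248

Inter-arrival times are exponential with rate λ = 6.2 per minute.
P(T ≤ 0.12) = 1 − e^(−λt) = 1 − e^(−6.2 × 0.12) = 1 − e^(−0.744) ≈ 0.5248.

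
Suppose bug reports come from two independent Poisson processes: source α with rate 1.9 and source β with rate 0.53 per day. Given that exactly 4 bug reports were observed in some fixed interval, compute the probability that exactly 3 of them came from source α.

0.4170

Given the total, each event is independently from source α with probability p = λ_α/(λ_α+λ_β) = 1.9/2.43 ≈ 0.7819.
So K ~ Binomial(4, 1.9/2.43): P(K = 3) = C(4,3) · (1.9/2.43)^3 · (0.53/2.43)^1 ≈ 0.4170.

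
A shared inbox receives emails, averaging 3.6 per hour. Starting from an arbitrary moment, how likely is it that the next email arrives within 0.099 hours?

Inter-arrival times are exponential with rate λ = 3.6 per hour.
P(T ≤ 0.099) = 1 − e^(−λt) = 1 − e^(−3.6 × 0.099) = 1 − e^(−0.3564) ≈ 0.2998.

0.2998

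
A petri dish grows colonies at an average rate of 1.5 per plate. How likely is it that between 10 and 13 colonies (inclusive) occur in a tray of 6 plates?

Over the interval, μ = 1.5 × 6 = 9 (a tray of 6 plates = 6 plates).
P(10 ≤ N ≤ 13) = Σ_{j=10}^{13} e^(−9) · 9^j/j! ≈ 0.3387.

0.3387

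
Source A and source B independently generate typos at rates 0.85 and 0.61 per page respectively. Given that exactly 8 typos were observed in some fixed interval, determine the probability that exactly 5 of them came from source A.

0.2732

Given the total, each event is independently from source A with probability p = λ_A/(λ_A+λ_B) = 0.85/1.46 ≈ 0.5822.
So K ~ Binomial(8, 0.85/1.46): P(K = 5) = C(8,5) · (0.85/1.46)^5 · (0.61/1.46)^3 ≈ 0.2732.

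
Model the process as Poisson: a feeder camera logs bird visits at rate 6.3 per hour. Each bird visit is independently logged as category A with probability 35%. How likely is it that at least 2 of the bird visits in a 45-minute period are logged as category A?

0.4923

Thinning: the bird visits that are logged as category A themselves form a Poisson process with rate 0.35 × 6.3 = 2.205 per hour.
Over the interval, μ = 2.205 × 0.75 = 1.65375 (a 45-minute period = 0.75 hours).
P(N ≥ 2) = 1 − P(N ≤ 1) ≈ 0.4923.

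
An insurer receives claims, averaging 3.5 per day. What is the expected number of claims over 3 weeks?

73.5

E[N] = λt = 3.5 × 21 = 73.5 (3 weeks = 21 days).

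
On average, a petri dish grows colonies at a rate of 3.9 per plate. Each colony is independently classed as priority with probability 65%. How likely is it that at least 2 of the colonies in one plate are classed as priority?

Thinning: the colonies that are classed as priority themselves form a Poisson process with rate 0.65 × 3.9 = 2.535 per plate.
So μ = 2.535.
P(N ≥ 2) = 1 − P(N ≤ 1) ≈ 0.7198.

0.7198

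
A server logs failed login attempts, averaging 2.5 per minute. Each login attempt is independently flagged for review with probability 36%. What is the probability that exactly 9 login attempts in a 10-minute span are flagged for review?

0.1318

Thinning: the login attempts that are flagged for review themselves form a Poisson process with rate 0.36 × 2.5 = 0.9 per minute.
Over the interval, μ = 0.9 × 10 = 9 (a 10-minute span = 10 minutes).
P(N = 9) = e^(−9) · 9^9/9! ≈ 0.1318.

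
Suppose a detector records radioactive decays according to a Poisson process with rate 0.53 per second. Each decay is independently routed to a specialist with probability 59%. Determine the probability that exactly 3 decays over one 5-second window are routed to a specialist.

Thinning: the decays that are routed to a specialist themselves form a Poisson process with rate 0.59 × 0.53 = 0.3127 per second.
Over the interval, μ = 0.3127 × 5 = 1.5635 (a 5-second window = 5 seconds).
P(N = 3) = e^(−1.5635) · 1.5635^3/3! ≈ 0.1334.

0.1334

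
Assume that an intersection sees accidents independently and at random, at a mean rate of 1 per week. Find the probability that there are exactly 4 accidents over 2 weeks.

Over the interval, μ = 1 × 2 = 2 (2 weeks).
P(N = 4) = e^(−μ) μ^4/4! = e^(−2) · 2^4/24 ≈ 0.0902.

0.0902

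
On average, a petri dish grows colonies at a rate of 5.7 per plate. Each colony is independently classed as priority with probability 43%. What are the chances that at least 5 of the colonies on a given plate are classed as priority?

0.1024

Thinning: the colonies that are classed as priority themselves form a Poisson process with rate 0.43 × 5.7 = 2.451 per plate.
So μ = 2.451.
P(N ≥ 5) = 1 − P(N ≤ 4) ≈ 0.1024.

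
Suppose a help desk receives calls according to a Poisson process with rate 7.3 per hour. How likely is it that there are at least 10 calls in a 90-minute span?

Over the interval, μ = 7.3 × 1.5 = 10.95 (a 90-minute span = 1.5 hours).
P(N ≥ 10) = 1 − P(N ≤ 9) = 1 − Σ_{j=0}^{9} e^(−μ) μ^j/j! ≈ 0.6540.

0.6540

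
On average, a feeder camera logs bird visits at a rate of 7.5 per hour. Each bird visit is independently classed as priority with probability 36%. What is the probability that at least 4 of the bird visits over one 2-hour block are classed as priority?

0.7867

Thinning: the bird visits that are classed as priority themselves form a Poisson process with rate 0.36 × 7.5 = 2.7 per hour.
Over the interval, μ = 2.7 × 2 = 5.4 (a 2-hour block = 2 hours).
P(N ≥ 4) = 1 − P(N ≤ 3) ≈ 0.7867.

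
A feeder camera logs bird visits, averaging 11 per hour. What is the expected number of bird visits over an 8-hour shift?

E[N] = λt = 11 × 8 = 88 (an 8-hour shift = 8 hours).

88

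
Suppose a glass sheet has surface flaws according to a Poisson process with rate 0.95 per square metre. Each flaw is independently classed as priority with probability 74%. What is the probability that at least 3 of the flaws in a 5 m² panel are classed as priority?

Thinning: the flaws that are classed as priority themselves form a Poisson process with rate 0.74 × 0.95 = 0.703 per square metre.
Over the interval, μ = 0.703 × 5 = 3.515 (a 5 m² panel = 5 square metres).
P(N ≥ 3) = 1 − P(N ≤ 2) ≈ 0.6819.

0.6819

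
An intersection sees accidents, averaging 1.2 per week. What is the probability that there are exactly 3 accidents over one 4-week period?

Over the interval, μ = 1.2 × 4 = 4.8 (a 4-week period = 4 weeks).
P(N = 3) = e^(−μ) μ^3/3! = e^(−4.8) · 4.8^3/6 ≈ 0.1517.

0.1517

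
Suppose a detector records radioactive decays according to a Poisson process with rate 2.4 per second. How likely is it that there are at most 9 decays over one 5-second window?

0.2424

Over the interval, μ = 2.4 × 5 = 12 (a 5-second window = 5 seconds).
P(N ≤ 9) = Σ_{j=0}^{9} e^(−μ) μ^j/j! ≈ 0.2424.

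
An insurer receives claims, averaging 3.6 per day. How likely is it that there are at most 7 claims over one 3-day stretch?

Over the interval, μ = 3.6 × 3 = 10.8 (a 3-day stretch = 3 days).
P(N ≤ 7) = Σ_{j=0}^{7} e^(−μ) μ^j/j! ≈ 0.1566.

0.1566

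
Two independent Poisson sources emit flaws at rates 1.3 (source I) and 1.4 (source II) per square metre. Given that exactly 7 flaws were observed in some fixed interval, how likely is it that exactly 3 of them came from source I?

Given the total, each event is independently from source I with probability p = λ_I/(λ_I+λ_II) = 1.3/2.7 ≈ 0.4815.
So K ~ Binomial(7, 1.3/2.7): P(K = 3) = C(7,3) · (1.3/2.7)^3 · (1.4/2.7)^4 ≈ 0.2824.

0.2824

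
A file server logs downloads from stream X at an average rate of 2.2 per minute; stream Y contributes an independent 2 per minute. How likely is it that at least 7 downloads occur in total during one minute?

0.1325

Independent Poisson processes superpose: combined rate λ = 2.2 + 2 = 4.2 per minute.
So μ = 4.2.
P(N ≥ 7) = 1 − P(N ≤ 6) ≈ 0.1325.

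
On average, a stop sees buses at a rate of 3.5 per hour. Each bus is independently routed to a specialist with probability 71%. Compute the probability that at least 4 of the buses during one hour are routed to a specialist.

0.2392

Thinning: the buses that are routed to a specialist themselves form a Poisson process with rate 0.71 × 3.5 = 2.485 per hour.
So μ = 2.485.
P(N ≥ 4) = 1 − P(N ≤ 3) ≈ 0.2392.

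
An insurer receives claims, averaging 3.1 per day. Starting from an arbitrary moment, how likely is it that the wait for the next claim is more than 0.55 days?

The wait for the next event is exponential with rate λ = 3.1 per day.
P(T > 0.55) = e^(−λt) = e^(−3.1 × 0.55) = e^(−1.705) ≈ 0.1818.

0.1818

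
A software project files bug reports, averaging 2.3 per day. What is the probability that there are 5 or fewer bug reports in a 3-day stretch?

0.3137

Over the interval, μ = 2.3 × 3 = 6.9 (a 3-day stretch = 3 days).
P(N ≤ 5) = Σ_{j=0}^{5} e^(−μ) μ^j/j! ≈ 0.3137.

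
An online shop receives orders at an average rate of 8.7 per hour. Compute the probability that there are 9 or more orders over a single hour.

0.5042

With mean μ = 8.7 per hour,
P(N ≥ 9) = 1 − P(N ≤ 8) = 1 − Σ_{j=0}^{8} e^(−μ) μ^j/j! ≈ 0.5042.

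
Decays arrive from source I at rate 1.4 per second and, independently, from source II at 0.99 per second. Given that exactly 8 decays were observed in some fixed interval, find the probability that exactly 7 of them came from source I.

Given the total, each event is independently from source I with probability p = λ_I/(λ_I+λ_II) = 1.4/2.39 ≈ 0.5858.
So K ~ Binomial(8, 1.4/2.39): P(K = 7) = C(8,7) · (1.4/2.39)^7 · (0.99/2.39)^1 ≈ 0.0784.

0.0784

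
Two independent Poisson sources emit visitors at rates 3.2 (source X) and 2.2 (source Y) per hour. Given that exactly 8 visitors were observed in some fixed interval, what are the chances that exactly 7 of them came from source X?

0.0836

Given the total, each event is independently from source X with probability p = λ_X/(λ_X+λ_Y) = 3.2/5.4 ≈ 0.5926.
So K ~ Binomial(8, 3.2/5.4): P(K = 7) = C(8,7) · (3.2/5.4)^7 · (2.2/5.4)^1 ≈ 0.0836.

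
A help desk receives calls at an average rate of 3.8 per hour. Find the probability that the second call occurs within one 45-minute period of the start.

Over the interval, μ = 3.8 × 0.75 = 2.85 (a 45-minute period = 0.75 hours).
The second arrival falls in the interval iff at least 2 events occur there: P(S_2 ≤ t) = P(N ≥ 2) = 1 − P(N ≤ 1) ≈ 0.7773.

0.7773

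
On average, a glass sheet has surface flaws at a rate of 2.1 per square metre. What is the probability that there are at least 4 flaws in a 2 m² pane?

Over the interval, μ = 2.1 × 2 = 4.2 (a 2 m² pane = 2 square metres).
P(N ≥ 4) = 1 − P(N ≤ 3) = 1 − Σ_{j=0}^{3} e^(−μ) μ^j/j! ≈ 0.6046.

0.6046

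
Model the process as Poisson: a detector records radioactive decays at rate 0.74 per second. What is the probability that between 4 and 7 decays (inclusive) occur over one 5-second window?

Over the interval, μ = 0.74 × 5 = 3.7 (a 5-second window = 5 seconds).
P(4 ≤ N ≤ 7) = Σ_{j=4}^{7} e^(−3.7) · 3.7^j/j! ≈ 0.4706.

0.4706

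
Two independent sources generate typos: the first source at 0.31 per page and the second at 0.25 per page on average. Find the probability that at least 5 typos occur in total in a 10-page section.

Independent Poisson processes superpose: combined rate λ = 0.31 + 0.25 = 0.56 per page.
Over the interval, μ = 0.56 × 10 = 5.6 (a 10-page section = 10 pages).
P(N ≥ 5) = 1 − P(N ≤ 4) ≈ 0.6578.

0.6578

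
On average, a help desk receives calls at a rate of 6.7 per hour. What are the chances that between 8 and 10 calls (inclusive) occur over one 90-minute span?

0.3610

Over the interval, μ = 6.7 × 1.5 = 10.05 (a 90-minute span = 1.5 hours).
P(8 ≤ N ≤ 10) = Σ_{j=8}^{10} e^(−10.05) · 10.05^j/j! ≈ 0.3610.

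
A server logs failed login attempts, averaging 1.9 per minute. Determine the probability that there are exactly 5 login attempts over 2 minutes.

0.1477

Over the interval, μ = 1.9 × 2 = 3.8 (2 minutes).
P(N = 5) = e^(−μ) μ^5/5! = e^(−3.8) · 3.8^5/120 ≈ 0.1477.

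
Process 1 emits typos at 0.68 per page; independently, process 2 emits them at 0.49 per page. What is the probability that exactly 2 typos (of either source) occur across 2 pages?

0.2637

Independent Poisson processes superpose: combined rate λ = 0.68 + 0.49 = 1.17 per page.
Over the interval, μ = 1.17 × 2 = 2.34 (2 pages).
P(N = 2) = e^(−2.34) · 2.34^2/2! ≈ 0.2637.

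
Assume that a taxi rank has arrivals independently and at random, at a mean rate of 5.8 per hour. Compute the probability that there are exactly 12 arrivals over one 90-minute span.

Over the interval, μ = 5.8 × 1.5 = 8.7 (a 90-minute span = 1.5 hours).
P(N = 12) = e^(−μ) μ^12/12! = e^(−8.7) · 8.7^12/479001600 ≈ 0.0654.

0.0654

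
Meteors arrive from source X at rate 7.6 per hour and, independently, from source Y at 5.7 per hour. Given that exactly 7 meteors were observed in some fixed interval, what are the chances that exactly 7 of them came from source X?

Given the total, each event is independently from source X with probability p = λ_X/(λ_X+λ_Y) = 7.6/13.3 ≈ 0.5714.
So K ~ Binomial(7, 7.6/13.3): P(K = 7) = C(7,7) · (7.6/13.3)^7 · (5.7/13.3)^0 ≈ 0.0199.

0.0199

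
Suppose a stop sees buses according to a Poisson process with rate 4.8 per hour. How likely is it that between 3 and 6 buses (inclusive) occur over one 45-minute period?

0.6240

Over the interval, μ = 4.8 × 0.75 = 3.6 (a 45-minute period = 0.75 hours).
P(3 ≤ N ≤ 6) = Σ_{j=3}^{6} e^(−3.6) · 3.6^j/j! ≈ 0.6240.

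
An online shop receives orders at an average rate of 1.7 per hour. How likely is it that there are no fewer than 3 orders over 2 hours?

Over the interval, μ = 1.7 × 2 = 3.4 (2 hours).
P(N ≥ 3) = 1 − P(N ≤ 2) = 1 − Σ_{j=0}^{2} e^(−μ) μ^j/j! ≈ 0.6603.

0.6603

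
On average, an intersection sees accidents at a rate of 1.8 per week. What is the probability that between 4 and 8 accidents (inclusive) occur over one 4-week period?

Over the interval, μ = 1.8 × 4 = 7.2 (a 4-week period = 4 weeks).
P(4 ≤ N ≤ 8) = Σ_{j=4}^{8} e^(−7.2) · 7.2^j/j! ≈ 0.6308.

0.6308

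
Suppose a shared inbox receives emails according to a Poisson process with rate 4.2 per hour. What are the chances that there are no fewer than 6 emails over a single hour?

0.2469

With mean μ = 4.2 per hour,
P(N ≥ 6) = 1 − P(N ≤ 5) = 1 − Σ_{j=0}^{5} e^(−μ) μ^j/j! ≈ 0.2469.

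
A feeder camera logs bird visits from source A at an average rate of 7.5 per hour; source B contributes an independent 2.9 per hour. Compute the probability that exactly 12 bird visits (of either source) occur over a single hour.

Independent Poisson processes superpose: combined rate λ = 7.5 + 2.9 = 10.4 per hour.
So μ = 10.4.
P(N = 12) = e^(−10.4) · 10.4^12/12! ≈ 0.1017.

0.1017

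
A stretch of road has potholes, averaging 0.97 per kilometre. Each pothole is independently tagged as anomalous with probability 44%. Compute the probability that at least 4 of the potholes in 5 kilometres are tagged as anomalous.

0.1678

Thinning: the potholes that are tagged as anomalous themselves form a Poisson process with rate 0.44 × 0.97 = 0.4268 per kilometre.
Over the interval, μ = 0.4268 × 5 = 2.134 (5 kilometres).
P(N ≥ 4) = 1 − P(N ≤ 3) ≈ 0.1678.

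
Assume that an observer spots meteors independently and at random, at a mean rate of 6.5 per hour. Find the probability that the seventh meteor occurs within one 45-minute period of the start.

Over the interval, μ = 6.5 × 0.75 = 4.875 (a 45-minute period = 0.75 hours).
The seventh arrival falls in the interval iff at least 7 events occur there: P(S_7 ≤ t) = P(N ≥ 7) = 1 − P(N ≤ 6) ≈ 0.2198.

0.2198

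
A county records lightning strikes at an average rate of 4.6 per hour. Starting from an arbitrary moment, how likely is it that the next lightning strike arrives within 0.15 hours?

0.4984

Inter-arrival times are exponential with rate λ = 4.6 per hour.
P(T ≤ 0.15) = 1 − e^(−λt) = 1 − e^(−4.6 × 0.15) = 1 − e^(−0.69) ≈ 0.4984.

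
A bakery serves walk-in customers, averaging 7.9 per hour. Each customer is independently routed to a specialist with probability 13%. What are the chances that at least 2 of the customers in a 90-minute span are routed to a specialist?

0.4556

Thinning: the customers that are routed to a specialist themselves form a Poisson process with rate 0.13 × 7.9 = 1.027 per hour.
Over the interval, μ = 1.027 × 1.5 = 1.5405 (a 90-minute span = 1.5 hours).
P(N ≥ 2) = 1 − P(N ≤ 1) ≈ 0.4556.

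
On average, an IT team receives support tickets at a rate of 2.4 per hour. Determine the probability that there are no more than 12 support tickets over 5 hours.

Over the interval, μ = 2.4 × 5 = 12 (5 hours).
P(N ≤ 12) = Σ_{j=0}^{12} e^(−μ) μ^j/j! ≈ 0.5760.

0.5760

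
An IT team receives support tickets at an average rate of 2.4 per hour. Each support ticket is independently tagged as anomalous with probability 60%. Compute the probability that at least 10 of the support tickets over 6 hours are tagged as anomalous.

0.3653

Thinning: the support tickets that are tagged as anomalous themselves form a Poisson process with rate 0.6 × 2.4 = 1.44 per hour.
Over the interval, μ = 1.44 × 6 = 8.64 (6 hours).
P(N ≥ 10) = 1 − P(N ≤ 9) ≈ 0.3653.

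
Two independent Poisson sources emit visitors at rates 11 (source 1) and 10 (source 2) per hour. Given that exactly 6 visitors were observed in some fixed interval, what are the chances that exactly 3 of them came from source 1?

Given the total, each event is independently from source 1 with probability p = λ_1/(λ_1+λ_2) = 11/21 ≈ 0.5238.
So K ~ Binomial(6, 11/21): P(K = 3) = C(6,3) · (11/21)^3 · (10/21)^3 ≈ 0.3104.

0.3104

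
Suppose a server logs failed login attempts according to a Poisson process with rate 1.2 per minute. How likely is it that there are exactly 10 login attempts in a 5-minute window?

Over the interval, μ = 1.2 × 5 = 6 (a 5-minute window = 5 minutes).
P(N = 10) = e^(−μ) μ^10/10! = e^(−6) · 6^10/3628800 ≈ 0.0413.

0.0413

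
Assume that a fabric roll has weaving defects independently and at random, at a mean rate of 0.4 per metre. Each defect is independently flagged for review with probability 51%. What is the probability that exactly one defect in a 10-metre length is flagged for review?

0.2653

Thinning: the defects that are flagged for review themselves form a Poisson process with rate 0.51 × 0.4 = 0.204 per metre.
Over the interval, μ = 0.204 × 10 = 2.04 (a 10-metre length = 10 metres).
P(N = 1) = e^(−2.04) · 2.04^1/1! ≈ 0.2653.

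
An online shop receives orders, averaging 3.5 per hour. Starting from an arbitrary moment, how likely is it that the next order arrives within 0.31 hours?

0.6621

Inter-arrival times are exponential with rate λ = 3.5 per hour.
P(T ≤ 0.31) = 1 − e^(−λt) = 1 − e^(−3.5 × 0.31) = 1 − e^(−1.085) ≈ 0.6621.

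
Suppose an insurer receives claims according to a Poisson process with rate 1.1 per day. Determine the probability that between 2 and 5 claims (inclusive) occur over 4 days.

0.6536

Over the interval, μ = 1.1 × 4 = 4.4 (4 days).
P(2 ≤ N ≤ 5) = Σ_{j=2}^{5} e^(−4.4) · 4.4^j/j! ≈ 0.6536.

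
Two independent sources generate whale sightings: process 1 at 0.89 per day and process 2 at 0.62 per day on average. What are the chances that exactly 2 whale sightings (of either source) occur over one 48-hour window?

Independent Poisson processes superpose: combined rate λ = 0.89 + 0.62 = 1.51 per day.
Over the interval, μ = 1.51 × 2 = 3.02 (a 48-hour window = 2 days).
P(N = 2) = e^(−3.02) · 3.02^2/2! ≈ 0.2225.

0.2225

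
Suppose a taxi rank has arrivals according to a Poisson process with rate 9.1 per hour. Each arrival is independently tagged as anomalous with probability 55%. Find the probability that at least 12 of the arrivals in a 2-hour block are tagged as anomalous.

0.3044

Thinning: the arrivals that are tagged as anomalous themselves form a Poisson process with rate 0.55 × 9.1 = 5.005 per hour.
Over the interval, μ = 5.005 × 2 = 10.01 (a 2-hour block = 2 hours).
P(N ≥ 12) = 1 − P(N ≤ 11) ≈ 0.3044.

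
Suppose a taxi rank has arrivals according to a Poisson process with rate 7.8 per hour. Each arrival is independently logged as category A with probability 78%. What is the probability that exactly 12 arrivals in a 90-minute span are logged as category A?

Thinning: the arrivals that are logged as category A themselves form a Poisson process with rate 0.78 × 7.8 = 6.084 per hour.
Over the interval, μ = 6.084 × 1.5 = 9.126 (a 90-minute span = 1.5 hours).
P(N = 12) = e^(−9.126) · 9.126^12/12! ≈ 0.0758.

0.0758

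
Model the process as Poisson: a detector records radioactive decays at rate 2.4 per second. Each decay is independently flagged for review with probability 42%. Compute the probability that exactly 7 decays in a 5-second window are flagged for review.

Thinning: the decays that are flagged for review themselves form a Poisson process with rate 0.42 × 2.4 = 1.008 per second.
Over the interval, μ = 1.008 × 5 = 5.04 (a 5-second window = 5 seconds).
P(N = 7) = e^(−5.04) · 5.04^7/7! ≈ 0.1061.

0.1061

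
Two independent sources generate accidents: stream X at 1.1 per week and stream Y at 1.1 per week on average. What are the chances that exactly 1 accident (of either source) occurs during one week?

0.2438

Independent Poisson processes superpose: combined rate λ = 1.1 + 1.1 = 2.2 per week.
So μ = 2.2.
P(N = 1) = e^(−2.2) · 2.2^1/1! ≈ 0.2438.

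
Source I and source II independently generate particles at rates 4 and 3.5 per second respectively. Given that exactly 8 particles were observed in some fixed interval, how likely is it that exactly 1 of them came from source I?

Given the total, each event is independently from source I with probability p = λ_I/(λ_I+λ_II) = 4/7.5 ≈ 0.5333.
So K ~ Binomial(8, 4/7.5): P(K = 1) = C(8,1) · (4/7.5)^1 · (3.5/7.5)^7 ≈ 0.0206.

0.0206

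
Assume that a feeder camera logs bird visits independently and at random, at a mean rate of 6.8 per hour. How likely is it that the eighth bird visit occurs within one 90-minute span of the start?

0.7973

Over the interval, μ = 6.8 × 1.5 = 10.2 (a 90-minute span = 1.5 hours).
The eighth arrival falls in the interval iff at least 8 events occur there: P(S_8 ≤ t) = P(N ≥ 8) = 1 − P(N ≤ 7) ≈ 0.7973.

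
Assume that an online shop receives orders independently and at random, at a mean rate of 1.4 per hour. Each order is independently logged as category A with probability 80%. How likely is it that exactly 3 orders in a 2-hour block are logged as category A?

Thinning: the orders that are logged as category A themselves form a Poisson process with rate 0.8 × 1.4 = 1.12 per hour.
Over the interval, μ = 1.12 × 2 = 2.24 (a 2-hour block = 2 hours).
P(N = 3) = e^(−2.24) · 2.24^3/3! ≈ 0.1994.

0.1994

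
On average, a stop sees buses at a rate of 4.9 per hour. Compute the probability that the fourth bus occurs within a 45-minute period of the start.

Over the interval, μ = 4.9 × 0.75 = 3.675 (a 45-minute period = 0.75 hours).
The fourth arrival falls in the interval iff at least 4 events occur there: P(S_4 ≤ t) = P(N ≥ 4) = 1 − P(N ≤ 3) ≈ 0.5006.

0.5006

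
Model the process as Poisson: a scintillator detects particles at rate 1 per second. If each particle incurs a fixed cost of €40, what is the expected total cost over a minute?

€2400

E[N] = 1 × 60 = 60 (a minute = 60 seconds); E[cost] = 60 × €40 = €2400.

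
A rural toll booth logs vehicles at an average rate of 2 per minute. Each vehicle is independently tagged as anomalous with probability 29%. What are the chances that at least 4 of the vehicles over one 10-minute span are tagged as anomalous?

0.8300

Thinning: the vehicles that are tagged as anomalous themselves form a Poisson process with rate 0.29 × 2 = 0.58 per minute.
Over the interval, μ = 0.58 × 10 = 5.8 (a 10-minute span = 10 minutes).
P(N ≥ 4) = 1 − P(N ≤ 3) ≈ 0.8300.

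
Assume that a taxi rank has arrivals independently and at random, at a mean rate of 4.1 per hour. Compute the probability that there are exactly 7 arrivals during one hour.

0.0640

With mean μ = 4.1 per hour,
P(N = 7) = e^(−μ) μ^7/7! = e^(−4.1) · 4.1^7/5040 ≈ 0.0640.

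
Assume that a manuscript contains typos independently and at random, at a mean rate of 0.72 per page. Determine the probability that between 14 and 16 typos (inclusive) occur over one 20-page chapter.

Over the interval, μ = 0.72 × 20 = 14.4 (a 20-page chapter = 20 pages).
P(14 ≤ N ≤ 16) = Σ_{j=14}^{16} e^(−14.4) · 14.4^j/j! ≈ 0.2976.

0.2976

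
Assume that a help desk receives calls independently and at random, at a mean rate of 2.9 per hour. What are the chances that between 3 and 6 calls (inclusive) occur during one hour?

With mean μ = 2.9 per hour,
P(3 ≤ N ≤ 6) = Σ_{j=3}^{6} e^(−2.9) · 2.9^j/j! ≈ 0.5253.

0.5253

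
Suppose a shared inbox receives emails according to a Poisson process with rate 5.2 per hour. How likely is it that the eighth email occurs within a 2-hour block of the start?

Over the interval, μ = 5.2 × 2 = 10.4 (a 2-hour block = 2 hours).
The eighth arrival falls in the interval iff at least 8 events occur there: P(S_8 ≤ t) = P(N ≥ 8) = 1 − P(N ≤ 7) ≈ 0.8137.

0.8137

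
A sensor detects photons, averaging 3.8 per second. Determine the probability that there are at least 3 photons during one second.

With mean μ = 3.8 per second,
P(N ≥ 3) = 1 − P(N ≤ 2) = 1 − Σ_{j=0}^{2} e^(−μ) μ^j/j! ≈ 0.7311.

0.7311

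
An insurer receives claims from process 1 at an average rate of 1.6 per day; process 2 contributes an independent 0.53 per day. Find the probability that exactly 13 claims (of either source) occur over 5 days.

0.0863

Independent Poisson processes superpose: combined rate λ = 1.6 + 0.53 = 2.13 per day.
Over the interval, μ = 2.13 × 5 = 10.65 (5 days).
P(N = 13) = e^(−10.65) · 10.65^13/13! ≈ 0.0863.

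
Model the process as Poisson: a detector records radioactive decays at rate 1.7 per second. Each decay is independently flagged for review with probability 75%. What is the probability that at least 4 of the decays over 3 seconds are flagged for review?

0.5316

Thinning: the decays that are flagged for review themselves form a Poisson process with rate 0.75 × 1.7 = 1.275 per second.
Over the interval, μ = 1.275 × 3 = 3.825 (3 seconds).
P(N ≥ 4) = 1 − P(N ≤ 3) ≈ 0.5316.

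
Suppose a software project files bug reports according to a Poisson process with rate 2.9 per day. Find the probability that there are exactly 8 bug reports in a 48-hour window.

Over the interval, μ = 2.9 × 2 = 5.8 (a 48-hour window = 2 days).
P(N = 8) = e^(−μ) μ^8/8! = e^(−5.8) · 5.8^8/40320 ≈ 0.0962.

0.0962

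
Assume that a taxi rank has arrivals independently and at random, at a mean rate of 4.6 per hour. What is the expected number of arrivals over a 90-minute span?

E[N] = λt = 4.6 × 1.5 = 6.9 (a 90-minute span = 1.5 hours).

6.9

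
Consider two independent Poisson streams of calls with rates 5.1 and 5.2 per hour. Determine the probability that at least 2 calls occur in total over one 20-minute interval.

Independent Poisson processes superpose: combined rate λ = 5.1 + 5.2 = 10.3 per hour.
Over the interval, μ = 10.3 × 1/3 ≈ 3.43333 (a 20-minute interval = 1/3 hours).
P(N ≥ 2) = 1 − P(N ≤ 1) ≈ 0.8569.

0.8569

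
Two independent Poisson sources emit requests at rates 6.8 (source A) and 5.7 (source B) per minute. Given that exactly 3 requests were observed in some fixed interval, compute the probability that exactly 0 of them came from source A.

Given the total, each event is independently from source A with probability p = λ_A/(λ_A+λ_B) = 6.8/12.5 = 0.5440.
So K ~ Binomial(3, 6.8/12.5): P(K = 0) = C(3,0) · (6.8/12.5)^0 · (5.7/12.5)^3 ≈ 0.0948.

0.0948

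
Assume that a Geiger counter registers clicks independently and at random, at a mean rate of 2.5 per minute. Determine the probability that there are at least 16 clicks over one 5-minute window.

Over the interval, μ = 2.5 × 5 = 12.5 (a 5-minute window = 5 minutes).
P(N ≥ 16) = 1 − P(N ≤ 15) = 1 − Σ_{j=0}^{15} e^(−μ) μ^j/j! ≈ 0.1940.

0.1940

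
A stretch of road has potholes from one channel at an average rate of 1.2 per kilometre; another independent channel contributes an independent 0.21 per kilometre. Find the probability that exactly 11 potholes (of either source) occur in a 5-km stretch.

Independent Poisson processes superpose: combined rate λ = 1.2 + 0.21 = 1.41 per kilometre.
Over the interval, μ = 1.41 × 5 = 7.05 (a 5-km stretch = 5 kilometres).
P(N = 11) = e^(−7.05) · 7.05^11/11! ≈ 0.0465.

0.0465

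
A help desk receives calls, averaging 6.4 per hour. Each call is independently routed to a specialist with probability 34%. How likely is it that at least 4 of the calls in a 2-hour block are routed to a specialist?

Thinning: the calls that are routed to a specialist themselves form a Poisson process with rate 0.34 × 6.4 = 2.176 per hour.
Over the interval, μ = 2.176 × 2 = 4.352 (a 2-hour block = 2 hours).
P(N ≥ 4) = 1 − P(N ≤ 3) ≈ 0.6321.

0.6321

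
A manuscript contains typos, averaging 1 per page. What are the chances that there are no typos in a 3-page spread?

Over the interval, μ = 1 × 3 = 3 (a 3-page spread = 3 pages).
P(N = 0) = e^(−μ) μ^0/0! = e^(−3) · 3^0/1 ≈ 0.0498.

0.0498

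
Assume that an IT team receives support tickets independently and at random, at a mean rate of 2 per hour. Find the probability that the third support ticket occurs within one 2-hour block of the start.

0.7619

Over the interval, μ = 2 × 2 = 4 (a 2-hour block = 2 hours).
The third arrival falls in the interval iff at least 3 events occur there: P(S_3 ≤ t) = P(N ≥ 3) = 1 − P(N ≤ 2) ≈ 0.7619.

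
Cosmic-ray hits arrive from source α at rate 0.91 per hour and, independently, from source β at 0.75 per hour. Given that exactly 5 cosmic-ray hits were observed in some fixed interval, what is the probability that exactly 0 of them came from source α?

0.0188

Given the total, each event is independently from source α with probability p = λ_α/(λ_α+λ_β) = 0.91/1.66 ≈ 0.5482.
So K ~ Binomial(5, 0.91/1.66): P(K = 0) = C(5,0) · (0.91/1.66)^0 · (0.75/1.66)^5 ≈ 0.0188.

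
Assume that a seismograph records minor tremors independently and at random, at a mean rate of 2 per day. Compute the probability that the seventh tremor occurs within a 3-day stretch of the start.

Over the interval, μ = 2 × 3 = 6 (a 3-day stretch = 3 days).
The seventh arrival falls in the interval iff at least 7 events occur there: P(S_7 ≤ t) = P(N ≥ 7) = 1 − P(N ≤ 6) ≈ 0.3937.

0.3937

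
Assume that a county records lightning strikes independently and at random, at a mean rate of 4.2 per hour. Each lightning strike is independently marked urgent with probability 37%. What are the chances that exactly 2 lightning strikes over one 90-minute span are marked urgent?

Thinning: the lightning strikes that are marked urgent themselves form a Poisson process with rate 0.37 × 4.2 = 1.554 per hour.
Over the interval, μ = 1.554 × 1.5 = 2.331 (a 90-minute span = 1.5 hours).
P(N = 2) = e^(−2.331) · 2.331^2/2! ≈ 0.2641.

0.2641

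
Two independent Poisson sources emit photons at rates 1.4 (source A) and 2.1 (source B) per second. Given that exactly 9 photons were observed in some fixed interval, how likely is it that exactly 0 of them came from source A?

Given the total, each event is independently from source A with probability p = λ_A/(λ_A+λ_B) = 1.4/3.5 = 0.4000.
So K ~ Binomial(9, 1.4/3.5): P(K = 0) = C(9,0) · (1.4/3.5)^0 · (2.1/3.5)^9 ≈ 0.0101.

0.0101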